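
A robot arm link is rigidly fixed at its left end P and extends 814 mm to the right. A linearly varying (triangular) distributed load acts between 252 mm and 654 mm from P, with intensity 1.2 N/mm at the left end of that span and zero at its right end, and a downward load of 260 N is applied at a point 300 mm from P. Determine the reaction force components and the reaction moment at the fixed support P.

P_x = 0, P_y = 501.2 N, M_P = 171100 N·mm

Resultant of the triangular load: ½ × 1.2 × 402 = 241.2 N, acting at 386 mm from P (one-third of the span from the peak).
ΣF_x = 0: P_x = 0.
ΣF_y = 0: P_y − ½·1.2·402 − 260 = 0 → P_y = 501.2 N.
ΣM about P: M_P − (½·1.2·402)·386 − 260·300 = 0 → M_P = 171100 N·mm.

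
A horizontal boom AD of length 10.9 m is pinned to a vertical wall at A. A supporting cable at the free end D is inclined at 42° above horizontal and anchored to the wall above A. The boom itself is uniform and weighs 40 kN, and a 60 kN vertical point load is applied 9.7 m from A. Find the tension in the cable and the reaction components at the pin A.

T = 109.7 kN, A_x = 81.51 kN, A_y = 26.61 kN

ΣM about A: T·sin42°·10.9 − 40·5.45 − 60·9.7 = 0 → T = 800/(10.9·0.669131) = 109.686 ≈ 109.7 kN.
ΣF_x = 0: A_x − T·cos42° = 0 → A_x = 109.686 × 0.743145 = 81.51 kN.
ΣF_y = 0: A_y + T·sin42° − 40 − 60 = 0 → A_y = 100 − 109.686 × 0.669131 = 26.61 kN.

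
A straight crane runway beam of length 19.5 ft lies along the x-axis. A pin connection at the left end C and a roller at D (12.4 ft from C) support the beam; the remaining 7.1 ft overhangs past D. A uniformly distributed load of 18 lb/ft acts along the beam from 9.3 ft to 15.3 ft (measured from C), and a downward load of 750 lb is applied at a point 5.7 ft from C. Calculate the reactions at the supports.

C_x = 0, C_y = 406.1 lb, D_y = 451.9 lb

Resultant of the distributed load: 18 × 6 = 108 lb at 12.3 ft from C.
Moments about C: D_y·12.4 − (18·6)·12.3 − 750·5.7 = 0 → D_y = 5603.4/12.4 = 451.887 ≈ 451.9 lb.
ΣF_y = 0: C_y + 451.887 − 18·6 − 750 = 0 → C_y = 406.1 lb.
ΣF_x = 0: no horizontal applied forces, so C_x = 0.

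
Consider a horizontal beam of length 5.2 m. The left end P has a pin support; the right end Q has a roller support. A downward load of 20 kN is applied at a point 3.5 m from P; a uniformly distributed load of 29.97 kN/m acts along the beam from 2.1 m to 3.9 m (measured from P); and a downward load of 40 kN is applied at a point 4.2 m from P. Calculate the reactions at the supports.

P_x = 0, P_y = 37.05 kN, Q_y = 76.89 kN

Resultant of the distributed load: 29.97 × 1.8 = 53.946 kN at 3 m from P.
ΣM about P: Q_y·5.2 − 20·3.5 − (29.97·1.8)·3 − 40·4.2 = 0 → Q_y = 399.838/5.2 = 76.8919 ≈ 76.89 kN.
ΣF_y = 0: P_y + 76.8919 − 20 − 29.97·1.8 − 40 = 0 → P_y = 37.05 kN.
ΣF_x = 0: no horizontal applied forces, so P_x = 0.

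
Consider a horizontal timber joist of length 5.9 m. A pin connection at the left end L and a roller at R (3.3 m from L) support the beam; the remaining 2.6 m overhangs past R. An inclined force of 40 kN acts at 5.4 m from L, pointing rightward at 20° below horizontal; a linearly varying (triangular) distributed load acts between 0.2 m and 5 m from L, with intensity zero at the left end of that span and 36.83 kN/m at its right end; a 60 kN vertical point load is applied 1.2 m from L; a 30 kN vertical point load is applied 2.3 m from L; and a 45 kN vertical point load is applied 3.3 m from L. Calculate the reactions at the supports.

Resultant of the triangular load: ½ × 36.83 × 4.8 = 88.392 kN, acting at 3.4 m from L (one-third of the span from the peak).
ΣM about L: R_y·3.3 − 40·sin20°·5.4 − (½·36.83·4.8)·3.4 − 60·1.2 − 30·2.3 − 45·3.3 = 0 → R_y = 663.909/3.3 = 201.185 ≈ 201.2 kN.
ΣF_y = 0: L_y + 201.185 − 40·sin20° − ½·36.83·4.8 − 60 − 30 − 45 = 0 → L_y = 35.89 kN.
ΣF_x = 0: L_x + 40·cos20° = 0 → L_x = -37.59 kN.

L_x = -37.59 kN, L_y = 35.89 kN, R_y = 201.2 kN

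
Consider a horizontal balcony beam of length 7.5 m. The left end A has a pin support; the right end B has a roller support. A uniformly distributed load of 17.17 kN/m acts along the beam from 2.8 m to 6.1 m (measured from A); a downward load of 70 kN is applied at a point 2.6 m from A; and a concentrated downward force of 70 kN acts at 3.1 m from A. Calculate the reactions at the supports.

Resultant of the distributed load: 17.17 × 3.3 = 56.661 kN at 4.45 m from A.
ΣM about A: B_y·7.5 − (17.17·3.3)·4.45 − 70·2.6 − 70·3.1 = 0 → B_y = 651.14145/7.5 = 86.8189 ≈ 86.82 kN.
ΣF_y = 0: A_y + 86.8189 − 17.17·3.3 − 70 − 70 = 0 → A_y = 109.8 kN.
ΣF_x = 0: no horizontal applied forces, so A_x = 0.

A_x = 0, A_y = 109.8 kN, B_y = 86.82 kN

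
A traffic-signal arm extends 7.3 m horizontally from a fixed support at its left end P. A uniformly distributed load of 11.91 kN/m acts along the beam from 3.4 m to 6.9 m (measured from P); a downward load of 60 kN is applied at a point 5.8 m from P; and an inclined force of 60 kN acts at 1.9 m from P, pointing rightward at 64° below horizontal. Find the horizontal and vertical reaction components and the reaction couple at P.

P_x = -26.30 kN, P_y = 155.6 kN, M_P = 665.1 kN·m

Resultant of the distributed load: 11.91 × 3.5 = 41.685 kN at 5.15 m from P.
ΣF_x = 0: P_x + 60·cos64° = 0 → P_x = -26.30 kN.
ΣF_y = 0: P_y − 11.91·3.5 − 60 − 60·sin64° = 0 → P_y = 155.6 kN.
ΣM about P: M_P − (11.91·3.5)·5.15 − 60·5.8 − 60·sin64°·1.9 = 0 → M_P = 665.1 kN·m.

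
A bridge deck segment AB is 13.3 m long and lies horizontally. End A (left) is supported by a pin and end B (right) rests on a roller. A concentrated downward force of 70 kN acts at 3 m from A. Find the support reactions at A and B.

A_x = 0, A_y = 54.21 kN, B_y = 15.79 kN

Taking moments about A: B_y·13.3 − 70·3 = 0 → B_y = 210/13.3 = 15.7895 ≈ 15.79 kN.
ΣF_y = 0: A_y + 15.7895 − 70 = 0 → A_y = 54.21 kN.
ΣF_x = 0: no horizontal applied forces, so A_x = 0.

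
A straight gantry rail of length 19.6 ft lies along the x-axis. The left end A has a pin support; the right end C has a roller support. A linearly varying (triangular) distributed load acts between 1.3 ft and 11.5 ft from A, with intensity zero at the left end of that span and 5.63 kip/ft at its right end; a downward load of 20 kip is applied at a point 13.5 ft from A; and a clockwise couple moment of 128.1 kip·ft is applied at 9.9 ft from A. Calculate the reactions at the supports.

Resultant of the triangular load: ½ × 5.63 × 10.2 = 28.713 kip, acting at 8.1 ft from A (one-third of the span from the peak).
Moments about A: C_y·19.6 − (½·5.63·10.2)·8.1 − 20·13.5 − 128.1 = 0 → C_y = 630.6753/19.6 = 32.1773 ≈ 32.18 kip.
ΣF_y = 0: A_y + 32.1773 − ½·5.63·10.2 − 20 = 0 → A_y = 16.54 kip.
ΣF_x = 0: no horizontal applied forces, so A_x = 0.

A_x = 0, A_y = 16.54 kip, C_y = 32.18 kip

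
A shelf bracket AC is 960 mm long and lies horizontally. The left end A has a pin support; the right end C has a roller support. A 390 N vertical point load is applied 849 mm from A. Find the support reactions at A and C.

Taking moments about A: C_y·960 − 390·849 = 0 → C_y = 331110/960 = 344.906 ≈ 344.9 N.
ΣF_y = 0: A_y + 344.906 − 390 = 0 → A_y = 45.09 N.
ΣF_x = 0: no horizontal applied forces, so A_x = 0.

A_x = 0, A_y = 45.09 N, C_y = 344.9 N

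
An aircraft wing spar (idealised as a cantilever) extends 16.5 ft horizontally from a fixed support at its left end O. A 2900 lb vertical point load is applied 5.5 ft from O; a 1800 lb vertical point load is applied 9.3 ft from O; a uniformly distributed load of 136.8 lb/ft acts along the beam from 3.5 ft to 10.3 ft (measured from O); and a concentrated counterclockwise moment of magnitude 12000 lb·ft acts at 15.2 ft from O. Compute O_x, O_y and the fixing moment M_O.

Resultant of the distributed load: 136.8 × 6.8 = 930.24 lb at 6.9 ft from O.
ΣF_x = 0: O_x = 0.
ΣF_y = 0: O_y − 2900 − 1800 − 136.8·6.8 = 0 → O_y = 5630 lb.
ΣM about O: M_O − 2900·5.5 − 1800·9.3 − (136.8·6.8)·6.9 + 12000 = 0 → M_O = 27110 lb·ft.

O_x = 0, O_y = 5630 lb, M_O = 27110 lb·ft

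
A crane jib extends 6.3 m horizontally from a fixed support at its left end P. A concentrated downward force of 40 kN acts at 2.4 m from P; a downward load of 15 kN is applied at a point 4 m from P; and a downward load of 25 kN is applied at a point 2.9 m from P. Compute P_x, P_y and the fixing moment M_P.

ΣF_x = 0: P_x = 0.
ΣF_y = 0: P_y − 40 − 15 − 25 = 0 → P_y = 80.00 kN.
ΣM about P: M_P − 40·2.4 − 15·4 − 25·2.9 = 0 → M_P = 228.5 kN·m.

P_x = 0, P_y = 80.00 kN, M_P = 228.5 kN·m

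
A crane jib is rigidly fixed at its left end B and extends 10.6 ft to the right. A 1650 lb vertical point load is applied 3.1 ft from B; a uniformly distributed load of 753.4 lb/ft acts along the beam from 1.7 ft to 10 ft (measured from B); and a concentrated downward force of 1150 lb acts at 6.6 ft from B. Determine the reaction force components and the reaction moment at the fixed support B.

Resultant of the distributed load: 753.4 × 8.3 = 6253.22 lb at 5.85 ft from B.
ΣF_x = 0: B_x = 0.
ΣF_y = 0: B_y − 1650 − 753.4·8.3 − 1150 = 0 → B_y = 9053 lb.
ΣM about B: M_B − 1650·3.1 − (753.4·8.3)·5.85 − 1150·6.6 = 0 → M_B = 49290 lb·ft.

B_x = 0, B_y = 9053 lb, M_B = 49290 lb·ft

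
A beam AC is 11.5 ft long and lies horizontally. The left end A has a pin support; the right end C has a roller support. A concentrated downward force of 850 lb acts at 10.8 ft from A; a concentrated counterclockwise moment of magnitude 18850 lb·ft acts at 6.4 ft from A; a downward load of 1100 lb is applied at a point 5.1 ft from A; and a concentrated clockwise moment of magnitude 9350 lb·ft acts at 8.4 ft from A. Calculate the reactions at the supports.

A_x = 0, A_y = 1490 lb, C_y = 460.0 lb

Taking moments about A: C_y·11.5 − 850·10.8 + 18850 − 1100·5.1 − 9350 = 0 → C_y = 5290/11.5 = 460.0 lb.
ΣF_y = 0: A_y + 460 − 850 − 1100 = 0 → A_y = 1490 lb.
ΣF_x = 0: no horizontal applied forces, so A_x = 0.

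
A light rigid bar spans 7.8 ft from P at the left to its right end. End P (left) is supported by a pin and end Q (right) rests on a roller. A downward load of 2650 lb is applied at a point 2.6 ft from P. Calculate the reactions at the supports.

ΣM about P: Q_y·7.8 − 2650·2.6 = 0 → Q_y = 6890/7.8 = 883.333 ≈ 883.3 lb.
ΣF_y = 0: P_y + 883.333 − 2650 = 0 → P_y = 1767 lb.
ΣF_x = 0: no horizontal applied forces, so P_x = 0.

P_x = 0, P_y = 1767 lb, Q_y = 883.3 lb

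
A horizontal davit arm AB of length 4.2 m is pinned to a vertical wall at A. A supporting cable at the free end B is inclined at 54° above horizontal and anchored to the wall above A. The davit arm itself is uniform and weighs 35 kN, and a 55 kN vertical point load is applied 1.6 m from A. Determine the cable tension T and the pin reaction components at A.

ΣM about A: T·sin54°·4.2 − 35·2.1 − 55·1.6 = 0 → T = 161.5/(4.2·0.809017) = 47.5298 ≈ 47.53 kN.
ΣF_x = 0: A_x − T·cos54° = 0 → A_x = 47.5298 × 0.587785 = 27.94 kN.
ΣF_y = 0: A_y + T·sin54° − 35 − 55 = 0 → A_y = 90 − 47.5298 × 0.809017 = 51.55 kN.

T = 47.53 kN, A_x = 27.94 kN, A_y = 51.55 kN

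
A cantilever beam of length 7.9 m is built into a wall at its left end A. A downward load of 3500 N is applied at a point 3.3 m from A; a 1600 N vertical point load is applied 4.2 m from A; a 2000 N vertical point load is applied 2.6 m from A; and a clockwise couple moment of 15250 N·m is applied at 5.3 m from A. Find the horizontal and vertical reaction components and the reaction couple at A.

A_x = 0, A_y = 7100 N, M_A = 38720 N·m

ΣF_x = 0: A_x = 0.
ΣF_y = 0: A_y − 3500 − 1600 − 2000 = 0 → A_y = 7100 N.
ΣM about A: M_A − 3500·3.3 − 1600·4.2 − 2000·2.6 − 15250 = 0 → M_A = 38720 N·m.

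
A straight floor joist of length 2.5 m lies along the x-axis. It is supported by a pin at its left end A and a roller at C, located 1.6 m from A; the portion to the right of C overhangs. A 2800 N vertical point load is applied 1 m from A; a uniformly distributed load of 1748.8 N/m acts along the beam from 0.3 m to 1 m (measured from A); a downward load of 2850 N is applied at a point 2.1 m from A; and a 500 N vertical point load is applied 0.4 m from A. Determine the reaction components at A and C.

Resultant of the distributed load: 1748.8 × 0.7 = 1224.16 N at 0.65 m from A.
Moments about A: C_y·1.6 − 2800·1 − (1748.8·0.7)·0.65 − 2850·2.1 − 500·0.4 = 0 → C_y = 9780.704/1.6 = 6112.94 ≈ 6113 N.
ΣF_y = 0: A_y + 6112.94 − 2800 − 1748.8·0.7 − 2850 − 500 = 0 → A_y = 1261 N.
ΣF_x = 0: no horizontal applied forces, so A_x = 0.

A_x = 0, A_y = 1261 N, C_y = 6113 N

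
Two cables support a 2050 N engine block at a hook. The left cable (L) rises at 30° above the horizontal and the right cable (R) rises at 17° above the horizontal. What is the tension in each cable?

ΣF_x = 0: −T_L·cos30° + T_R·cos17° = 0 → T_R = 0.905596·T_L.
ΣF_y = 0: T_L·sin30° + T_R·sin17° = 2050.
Substitute: T_L·(0.5 + 0.905596·0.292372) = 2050 → T_L = 2680.54 ≈ 2681 N.
Then T_R = 0.905596 × 2680.54 = 2427 N.

T_L = 2681 N, T_R = 2427 N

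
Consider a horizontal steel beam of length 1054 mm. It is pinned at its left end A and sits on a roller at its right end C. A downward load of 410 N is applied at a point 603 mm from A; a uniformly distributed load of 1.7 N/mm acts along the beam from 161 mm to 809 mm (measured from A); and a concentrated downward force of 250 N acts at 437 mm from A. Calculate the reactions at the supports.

A_x = 0, A_y = 916.5 N, C_y = 845.1 N

Resultant of the distributed load: 1.7 × 648 = 1101.6 N at 485 mm from A.
Moments about A: C_y·1054 − 410·603 − (1.7·648)·485 − 250·437 = 0 → C_y = 890756/1054 = 845.12 ≈ 845.1 N.
ΣF_y = 0: A_y + 845.12 − 410 − 1.7·648 − 250 = 0 → A_y = 916.5 N.
ΣF_x = 0: no horizontal applied forces, so A_x = 0.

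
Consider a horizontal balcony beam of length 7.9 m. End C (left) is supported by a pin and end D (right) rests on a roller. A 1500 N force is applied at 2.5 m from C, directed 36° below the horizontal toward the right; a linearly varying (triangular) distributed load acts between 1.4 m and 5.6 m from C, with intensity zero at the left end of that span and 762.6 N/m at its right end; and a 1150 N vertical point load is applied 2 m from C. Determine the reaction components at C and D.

Resultant of the triangular load: ½ × 762.6 × 4.2 = 1601.46 N, acting at 4.2 m from C (one-third of the span from the peak).
Taking moments about C: D_y·7.9 − 1500·sin36°·2.5 − (½·762.6·4.2)·4.2 − 1150·2 = 0 → D_y = 11230.3/7.9 = 1421.56 ≈ 1422 N.
ΣF_y = 0: C_y + 1421.56 − 1500·sin36° − ½·762.6·4.2 − 1150 = 0 → C_y = 2212 N.
ΣF_x = 0: C_x + 1500·cos36° = 0 → C_x = -1214 N.

C_x = -1214 N, C_y = 2212 N, D_y = 1422 N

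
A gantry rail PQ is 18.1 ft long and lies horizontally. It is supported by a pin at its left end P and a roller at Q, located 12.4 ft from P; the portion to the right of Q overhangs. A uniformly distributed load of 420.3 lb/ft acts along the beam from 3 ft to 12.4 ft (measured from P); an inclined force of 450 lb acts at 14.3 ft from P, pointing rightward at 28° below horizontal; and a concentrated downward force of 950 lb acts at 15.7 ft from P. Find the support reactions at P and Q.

Resultant of the distributed load: 420.3 × 9.4 = 3950.82 lb at 7.7 ft from P.
Taking moments about P: Q_y·12.4 − (420.3·9.4)·7.7 − 450·sin28°·14.3 − 950·15.7 = 0 → Q_y = 48357.4/12.4 = 3899.79 ≈ 3900 lb.
ΣF_y = 0: P_y + 3899.79 − 420.3·9.4 − 450·sin28° − 950 = 0 → P_y = 1212 lb.
ΣF_x = 0: P_x + 450·cos28° = 0 → P_x = -397.3 lb.

P_x = -397.3 lb, P_y = 1212 lb, Q_y = 3900 lb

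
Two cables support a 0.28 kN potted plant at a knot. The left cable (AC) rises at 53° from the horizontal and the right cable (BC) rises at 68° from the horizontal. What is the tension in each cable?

ΣF_x = 0: −T_AC·cos53° + T_BC·cos68° = 0 → T_BC = 1.60653·T_AC.
ΣF_y = 0: T_AC·sin53° + T_BC·sin68° = 0.28.
Substitute: T_AC·(0.798636 + 1.60653·0.927184) = 0.28 → T_AC = 0.122368 ≈ 0.1224 kN.
Then T_BC = 1.60653 × 0.122368 = 0.1966 kN.

T_AC = 0.1224 kN, T_BC = 0.1966 kN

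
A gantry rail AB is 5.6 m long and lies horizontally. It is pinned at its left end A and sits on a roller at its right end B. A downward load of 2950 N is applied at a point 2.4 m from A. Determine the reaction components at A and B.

A_x = 0, A_y = 1686 N, B_y = 1264 N

Taking moments about A: B_y·5.6 − 2950·2.4 = 0 → B_y = 7080/5.6 = 1264.29 ≈ 1264 N.
ΣF_y = 0: A_y + 1264.29 − 2950 = 0 → A_y = 1686 N.
ΣF_x = 0: no horizontal applied forces, so A_x = 0.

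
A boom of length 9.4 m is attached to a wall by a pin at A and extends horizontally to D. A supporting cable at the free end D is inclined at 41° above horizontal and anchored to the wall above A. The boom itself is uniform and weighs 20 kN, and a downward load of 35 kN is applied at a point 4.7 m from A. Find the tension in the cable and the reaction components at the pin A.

T = 41.92 kN, A_x = 31.64 kN, A_y = 27.50 kN

ΣM about A: T·sin41°·9.4 − 20·4.7 − 35·4.7 = 0 → T = 258.5/(9.4·0.656059) = 41.917 ≈ 41.92 kN.
ΣF_x = 0: A_x − T·cos41° = 0 → A_x = 41.917 × 0.75471 = 31.64 kN.
ΣF_y = 0: A_y + T·sin41° − 20 − 35 = 0 → A_y = 55 − 41.917 × 0.656059 = 27.50 kN.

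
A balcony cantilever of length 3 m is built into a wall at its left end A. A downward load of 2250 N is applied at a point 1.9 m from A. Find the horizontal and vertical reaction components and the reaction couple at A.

ΣF_x = 0: A_x = 0.
ΣF_y = 0: A_y − 2250 = 0 → A_y = 2250 N.
ΣM about A: M_A − 2250·1.9 = 0 → M_A = 4275 N·m.

A_x = 0, A_y = 2250 N, M_A = 4275 N·m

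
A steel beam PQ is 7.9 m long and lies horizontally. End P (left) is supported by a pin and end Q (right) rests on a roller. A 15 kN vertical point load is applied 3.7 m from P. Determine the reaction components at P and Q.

P_x = 0, P_y = 7.975 kN, Q_y = 7.025 kN

Moments about P: Q_y·7.9 − 15·3.7 = 0 → Q_y = 55.5/7.9 = 7.02532 ≈ 7.025 kN.
ΣF_y = 0: P_y + 7.02532 − 15 = 0 → P_y = 7.975 kN.
ΣF_x = 0: no horizontal applied forces, so P_x = 0.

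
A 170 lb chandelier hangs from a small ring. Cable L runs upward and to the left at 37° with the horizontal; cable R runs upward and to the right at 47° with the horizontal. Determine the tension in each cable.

T_L = 116.6 lb, T_R = 136.5 lb

ΣF_x = 0: −T_L·cos37° + T_R·cos47° = 0 → T_R = 1.17102·T_L.
ΣF_y = 0: T_L·sin37° + T_R·sin47° = 170.
Substitute: T_L·(0.601815 + 1.17102·0.731354) = 170 → T_L = 116.578 ≈ 116.6 lb.
Then T_R = 1.17102 × 116.578 = 136.5 lb.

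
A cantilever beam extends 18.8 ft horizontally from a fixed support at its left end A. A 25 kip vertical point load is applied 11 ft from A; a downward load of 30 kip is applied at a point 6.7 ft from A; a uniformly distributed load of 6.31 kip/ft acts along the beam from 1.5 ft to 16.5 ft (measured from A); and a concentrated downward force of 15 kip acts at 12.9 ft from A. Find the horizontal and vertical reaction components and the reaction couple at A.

Resultant of the distributed load: 6.31 × 15 = 94.65 kip at 9 ft from A.
ΣF_x = 0: A_x = 0.
ΣF_y = 0: A_y − 25 − 30 − 6.31·15 − 15 = 0 → A_y = 164.6 kip.
ΣM about A: M_A − 25·11 − 30·6.7 − (6.31·15)·9 − 15·12.9 = 0 → M_A = 1521 kip·ft.

A_x = 0, A_y = 164.6 kip, M_A = 1521 kip·ft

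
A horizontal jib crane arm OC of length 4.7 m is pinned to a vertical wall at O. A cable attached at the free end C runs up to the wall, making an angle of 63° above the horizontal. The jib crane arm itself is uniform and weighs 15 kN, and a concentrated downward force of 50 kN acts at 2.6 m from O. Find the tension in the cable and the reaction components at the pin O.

T = 39.46 kN, O_x = 17.91 kN, O_y = 29.84 kN

ΣM about O: T·sin63°·4.7 − 15·2.35 − 50·2.6 = 0 → T = 165.25/(4.7·0.891007) = 39.4605 ≈ 39.46 kN.
ΣF_x = 0: O_x − T·cos63° = 0 → O_x = 39.4605 × 0.45399 = 17.91 kN.
ΣF_y = 0: O_y + T·sin63° − 15 − 50 = 0 → O_y = 65 − 39.4605 × 0.891007 = 29.84 kN.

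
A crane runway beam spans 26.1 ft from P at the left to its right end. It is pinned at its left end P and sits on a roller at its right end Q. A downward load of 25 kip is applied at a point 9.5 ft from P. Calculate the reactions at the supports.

P_x = 0, P_y = 15.90 kip, Q_y = 9.100 kip

Taking moments about P: Q_y·26.1 − 25·9.5 = 0 → Q_y = 237.5/26.1 = 9.09962 ≈ 9.100 kip.
ΣF_y = 0: P_y + 9.09962 − 25 = 0 → P_y = 15.90 kip.
ΣF_x = 0: no horizontal applied forces, so P_x = 0.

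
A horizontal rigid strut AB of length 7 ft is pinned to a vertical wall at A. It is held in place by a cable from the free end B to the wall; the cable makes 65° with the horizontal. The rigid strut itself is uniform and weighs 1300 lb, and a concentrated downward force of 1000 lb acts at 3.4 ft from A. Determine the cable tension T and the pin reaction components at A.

ΣM about A: T·sin65°·7 − 1300·3.5 − 1000·3.4 = 0 → T = 7950/(7·0.906308) = 1253.12 ≈ 1253 lb.
ΣF_x = 0: A_x − T·cos65° = 0 → A_x = 1253.12 × 0.422618 = 529.6 lb.
ΣF_y = 0: A_y + T·sin65° − 1300 − 1000 = 0 → A_y = 2300 − 1253.12 × 0.906308 = 1164 lb.

T = 1253 lb, A_x = 529.6 lb, A_y = 1164 lb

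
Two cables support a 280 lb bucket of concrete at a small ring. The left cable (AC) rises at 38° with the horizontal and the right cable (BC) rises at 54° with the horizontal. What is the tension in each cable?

T_AC = 164.7 lb, T_BC = 220.8 lb

ΣF_x = 0: −T_AC·cos38° + T_BC·cos54° = 0 → T_BC = 1.34064·T_AC.
ΣF_y = 0: T_AC·sin38° + T_BC·sin54° = 280.
Substitute: T_AC·(0.615661 + 1.34064·0.809017) = 280 → T_AC = 164.681 ≈ 164.7 lb.
Then T_BC = 1.34064 × 164.681 = 220.8 lb.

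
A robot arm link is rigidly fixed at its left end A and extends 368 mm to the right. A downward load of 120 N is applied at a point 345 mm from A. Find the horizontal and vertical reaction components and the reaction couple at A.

A_x = 0, A_y = 120.0 N, M_A = 41400 N·mm

ΣF_x = 0: A_x = 0.
ΣF_y = 0: A_y − 120 = 0 → A_y = 120.0 N.
ΣM about A: M_A − 120·345 = 0 → M_A = 41400 N·mm.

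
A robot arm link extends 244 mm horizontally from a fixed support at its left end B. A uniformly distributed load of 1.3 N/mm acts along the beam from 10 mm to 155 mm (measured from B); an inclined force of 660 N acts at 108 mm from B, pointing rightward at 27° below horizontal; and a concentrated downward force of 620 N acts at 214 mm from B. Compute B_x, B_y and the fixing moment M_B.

Resultant of the distributed load: 1.3 × 145 = 188.5 N at 82.5 mm from B.
ΣF_x = 0: B_x + 660·cos27° = 0 → B_x = -588.1 N.
ΣF_y = 0: B_y − 1.3·145 − 660·sin27° − 620 = 0 → B_y = 1108 N.
ΣM about B: M_B − (1.3·145)·82.5 − 660·sin27°·108 − 620·214 = 0 → M_B = 180600 N·mm.

B_x = -588.1 N, B_y = 1108 N, M_B = 180600 N·mm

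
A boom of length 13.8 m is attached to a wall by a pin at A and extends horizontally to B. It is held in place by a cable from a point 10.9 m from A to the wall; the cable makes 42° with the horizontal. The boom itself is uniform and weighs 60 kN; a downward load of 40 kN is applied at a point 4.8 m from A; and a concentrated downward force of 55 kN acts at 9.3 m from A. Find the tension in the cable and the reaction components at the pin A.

ΣM about A: T·sin42°·10.9 − 60·6.9 − 40·4.8 − 55·9.3 = 0 → T = 1117.5/(10.9·0.669131) = 153.218 ≈ 153.2 kN.
ΣF_x = 0: A_x − T·cos42° = 0 → A_x = 153.218 × 0.743145 = 113.9 kN.
ΣF_y = 0: A_y + T·sin42° − 60 − 40 − 55 = 0 → A_y = 155 − 153.218 × 0.669131 = 52.48 kN.

T = 153.2 kN, A_x = 113.9 kN, A_y = 52.48 kN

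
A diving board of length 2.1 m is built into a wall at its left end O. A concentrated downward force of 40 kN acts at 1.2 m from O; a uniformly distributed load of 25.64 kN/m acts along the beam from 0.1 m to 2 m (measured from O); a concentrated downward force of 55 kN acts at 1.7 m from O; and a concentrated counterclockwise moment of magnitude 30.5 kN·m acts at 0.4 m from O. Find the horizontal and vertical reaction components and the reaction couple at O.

Resultant of the distributed load: 25.64 × 1.9 = 48.716 kN at 1.05 m from O.
ΣF_x = 0: O_x = 0.
ΣF_y = 0: O_y − 40 − 25.64·1.9 − 55 = 0 → O_y = 143.7 kN.
ΣM about O: M_O − 40·1.2 − (25.64·1.9)·1.05 − 55·1.7 + 30.5 = 0 → M_O = 162.2 kN·m.

O_x = 0, O_y = 143.7 kN, M_O = 162.2 kN·m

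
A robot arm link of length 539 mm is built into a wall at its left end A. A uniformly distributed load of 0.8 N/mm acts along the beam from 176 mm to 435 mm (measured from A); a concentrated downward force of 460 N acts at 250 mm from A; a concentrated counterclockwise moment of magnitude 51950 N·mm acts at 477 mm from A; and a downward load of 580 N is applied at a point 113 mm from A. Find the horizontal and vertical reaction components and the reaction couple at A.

Resultant of the distributed load: 0.8 × 259 = 207.2 N at 305.5 mm from A.
ΣF_x = 0: A_x = 0.
ΣF_y = 0: A_y − 0.8·259 − 460 − 580 = 0 → A_y = 1247 N.
ΣM about A: M_A − (0.8·259)·305.5 − 460·250 + 51950 − 580·113 = 0 → M_A = 191900 N·mm.

A_x = 0, A_y = 1247 N, M_A = 191900 N·mm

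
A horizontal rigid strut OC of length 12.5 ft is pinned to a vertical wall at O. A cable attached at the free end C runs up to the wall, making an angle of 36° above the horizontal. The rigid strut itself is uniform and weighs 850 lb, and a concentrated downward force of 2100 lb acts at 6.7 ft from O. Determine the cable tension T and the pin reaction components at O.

ΣM about O: T·sin36°·12.5 − 850·6.25 − 2100·6.7 = 0 → T = 19382.5/(12.5·0.587785) = 2638.04 ≈ 2638 lb.
ΣF_x = 0: O_x − T·cos36° = 0 → O_x = 2638.04 × 0.809017 = 2134 lb.
ΣF_y = 0: O_y + T·sin36° − 850 − 2100 = 0 → O_y = 2950 − 2638.04 × 0.587785 = 1399 lb.

T = 2638 lb, O_x = 2134 lb, O_y = 1399 lb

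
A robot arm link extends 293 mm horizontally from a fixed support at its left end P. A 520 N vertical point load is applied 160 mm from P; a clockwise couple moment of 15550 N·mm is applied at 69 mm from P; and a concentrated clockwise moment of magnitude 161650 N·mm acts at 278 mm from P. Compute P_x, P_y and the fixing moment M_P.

ΣF_x = 0: P_x = 0.
ΣF_y = 0: P_y − 520 = 0 → P_y = 520.0 N.
ΣM about P: M_P − 520·160 − 15550 − 161650 = 0 → M_P = 260400 N·mm.

P_x = 0, P_y = 520.0 N, M_P = 260400 N·mm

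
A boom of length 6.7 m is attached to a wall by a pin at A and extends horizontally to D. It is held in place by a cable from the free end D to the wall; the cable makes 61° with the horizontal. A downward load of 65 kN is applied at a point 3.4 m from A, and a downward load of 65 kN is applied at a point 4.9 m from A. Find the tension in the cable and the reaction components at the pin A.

T = 92.07 kN, A_x = 44.63 kN, A_y = 49.48 kN

ΣM about A: T·sin61°·6.7 − 65·3.4 − 65·4.9 = 0 → T = 539.5/(6.7·0.87462) = 92.0656 ≈ 92.07 kN.
ΣF_x = 0: A_x − T·cos61° = 0 → A_x = 92.0656 × 0.48481 = 44.63 kN.
ΣF_y = 0: A_y + T·sin61° − 65 − 65 = 0 → A_y = 130 − 92.0656 × 0.87462 = 49.48 kN.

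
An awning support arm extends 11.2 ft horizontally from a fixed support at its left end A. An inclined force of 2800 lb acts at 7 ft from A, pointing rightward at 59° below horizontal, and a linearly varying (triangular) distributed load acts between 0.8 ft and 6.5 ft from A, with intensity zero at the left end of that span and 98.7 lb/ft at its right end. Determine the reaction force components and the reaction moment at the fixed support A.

Resultant of the triangular load: ½ × 98.7 × 5.7 = 281.295 lb, acting at 4.6 ft from A (one-third of the span from the peak).
ΣF_x = 0: A_x + 2800·cos59° = 0 → A_x = -1442 lb.
ΣF_y = 0: A_y − 2800·sin59° − ½·98.7·5.7 = 0 → A_y = 2681 lb.
ΣM about A: M_A − 2800·sin59°·7 − (½·98.7·5.7)·4.6 = 0 → M_A = 18090 lb·ft.

A_x = -1442 lb, A_y = 2681 lb, M_A = 18090 lb·ft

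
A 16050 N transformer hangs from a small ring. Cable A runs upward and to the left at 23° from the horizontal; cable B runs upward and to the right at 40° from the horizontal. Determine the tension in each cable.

ΣF_x = 0: −T_A·cos23° + T_B·cos40° = 0 → T_B = 1.20163·T_A.
ΣF_y = 0: T_A·sin23° + T_B·sin40° = 16050.
Substitute: T_A·(0.390731 + 1.20163·0.642788) = 16050 → T_A = 13799 ≈ 13800 N.
Then T_B = 1.20163 × 13799 = 16580 N.

T_A = 13800 N, T_B = 16580 N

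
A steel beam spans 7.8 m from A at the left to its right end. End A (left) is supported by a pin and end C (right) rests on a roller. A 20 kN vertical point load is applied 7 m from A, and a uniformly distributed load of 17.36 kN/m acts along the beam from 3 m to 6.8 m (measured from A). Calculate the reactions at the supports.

A_x = 0, A_y = 26.58 kN, C_y = 59.39 kN

Resultant of the distributed load: 17.36 × 3.8 = 65.968 kN at 4.9 m from A.
Taking moments about A: C_y·7.8 − 20·7 − (17.36·3.8)·4.9 = 0 → C_y = 463.2432/7.8 = 59.3902 ≈ 59.39 kN.
ΣF_y = 0: A_y + 59.3902 − 20 − 17.36·3.8 = 0 → A_y = 26.58 kN.
ΣF_x = 0: no horizontal applied forces, so A_x = 0.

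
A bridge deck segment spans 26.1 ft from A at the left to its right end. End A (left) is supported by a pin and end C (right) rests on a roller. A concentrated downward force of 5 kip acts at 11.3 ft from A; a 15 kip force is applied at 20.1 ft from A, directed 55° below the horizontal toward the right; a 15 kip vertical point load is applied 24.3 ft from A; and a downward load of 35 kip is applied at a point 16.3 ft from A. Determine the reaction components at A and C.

A_x = -8.604 kip, A_y = 19.84 kip, C_y = 47.45 kip

Moments about A: C_y·26.1 − 5·11.3 − 15·sin55°·20.1 − 15·24.3 − 35·16.3 = 0 → C_y = 1238.47/26.1 = 47.451 ≈ 47.45 kip.
ΣF_y = 0: A_y + 47.451 − 5 − 15·sin55° − 15 − 35 = 0 → A_y = 19.84 kip.
ΣF_x = 0: A_x + 15·cos55° = 0 → A_x = -8.604 kip.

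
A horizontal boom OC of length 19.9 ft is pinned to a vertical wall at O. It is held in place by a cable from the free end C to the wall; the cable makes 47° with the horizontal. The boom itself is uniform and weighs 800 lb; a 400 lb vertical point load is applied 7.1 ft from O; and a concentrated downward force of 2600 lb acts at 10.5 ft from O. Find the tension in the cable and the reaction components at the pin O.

T = 2618 lb, O_x = 1785 lb, O_y = 1885 lb

ΣM about O: T·sin47°·19.9 − 800·9.95 − 400·7.1 − 2600·10.5 = 0 → T = 38100/(19.9·0.731354) = 2617.85 ≈ 2618 lb.
ΣF_x = 0: O_x − T·cos47° = 0 → O_x = 2617.85 × 0.681998 = 1785 lb.
ΣF_y = 0: O_y + T·sin47° − 800 − 400 − 2600 = 0 → O_y = 3800 − 2617.85 × 0.731354 = 1885 lb.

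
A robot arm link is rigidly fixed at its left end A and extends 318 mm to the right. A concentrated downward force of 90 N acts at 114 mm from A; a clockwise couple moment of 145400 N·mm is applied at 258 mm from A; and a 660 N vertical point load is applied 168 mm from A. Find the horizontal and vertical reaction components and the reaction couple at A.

A_x = 0, A_y = 750.0 N, M_A = 266500 N·mm

ΣF_x = 0: A_x = 0.
ΣF_y = 0: A_y − 90 − 660 = 0 → A_y = 750.0 N.
ΣM about A: M_A − 90·114 − 145400 − 660·168 = 0 → M_A = 266500 N·mm.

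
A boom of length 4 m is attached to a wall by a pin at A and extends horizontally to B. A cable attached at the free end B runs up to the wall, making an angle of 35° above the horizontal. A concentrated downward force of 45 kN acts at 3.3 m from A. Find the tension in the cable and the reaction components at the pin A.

ΣM about A: T·sin35°·4 − 45·3.3 = 0 → T = 148.5/(4·0.573576) = 64.7255 ≈ 64.73 kN.
ΣF_x = 0: A_x − T·cos35° = 0 → A_x = 64.7255 × 0.819152 = 53.02 kN.
ΣF_y = 0: A_y + T·sin35° − 45 = 0 → A_y = 45 − 64.7255 × 0.573576 = 7.875 kN.

T = 64.73 kN, A_x = 53.02 kN, A_y = 7.875 kN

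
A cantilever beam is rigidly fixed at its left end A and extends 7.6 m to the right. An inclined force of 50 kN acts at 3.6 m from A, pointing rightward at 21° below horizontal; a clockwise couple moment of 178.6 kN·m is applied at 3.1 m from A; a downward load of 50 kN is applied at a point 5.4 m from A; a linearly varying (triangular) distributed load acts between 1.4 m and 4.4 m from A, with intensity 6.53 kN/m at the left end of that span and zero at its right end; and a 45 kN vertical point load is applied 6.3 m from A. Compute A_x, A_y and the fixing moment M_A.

A_x = -46.68 kN, A_y = 122.7 kN, M_A = 820.1 kN·m

Resultant of the triangular load: ½ × 6.53 × 3 = 9.795 kN, acting at 2.4 m from A (one-third of the span from the peak).
ΣF_x = 0: A_x + 50·cos21° = 0 → A_x = -46.68 kN.
ΣF_y = 0: A_y − 50·sin21° − 50 − ½·6.53·3 − 45 = 0 → A_y = 122.7 kN.
ΣM about A: M_A − 50·sin21°·3.6 − 178.6 − 50·5.4 − (½·6.53·3)·2.4 − 45·6.3 = 0 → M_A = 820.1 kN·m.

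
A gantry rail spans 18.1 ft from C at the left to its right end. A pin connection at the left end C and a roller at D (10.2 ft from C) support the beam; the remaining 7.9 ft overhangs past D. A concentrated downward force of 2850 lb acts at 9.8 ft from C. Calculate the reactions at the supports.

C_x = 0, C_y = 111.8 lb, D_y = 2738 lb

Taking moments about C: D_y·10.2 − 2850·9.8 = 0 → D_y = 27930/10.2 = 2738.24 ≈ 2738 lb.
ΣF_y = 0: C_y + 2738.24 − 2850 = 0 → C_y = 111.8 lb.
ΣF_x = 0: no horizontal applied forces, so C_x = 0.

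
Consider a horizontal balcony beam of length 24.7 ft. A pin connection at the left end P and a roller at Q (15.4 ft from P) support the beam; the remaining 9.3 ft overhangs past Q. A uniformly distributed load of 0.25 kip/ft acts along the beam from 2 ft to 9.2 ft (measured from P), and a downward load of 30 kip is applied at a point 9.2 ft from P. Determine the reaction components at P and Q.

P_x = 0, P_y = 13.22 kip, Q_y = 18.58 kip

Resultant of the distributed load: 0.25 × 7.2 = 1.8 kip at 5.6 ft from P.
Taking moments about P: Q_y·15.4 − (0.25·7.2)·5.6 − 30·9.2 = 0 → Q_y = 286.08/15.4 = 18.5766 ≈ 18.58 kip.
ΣF_y = 0: P_y + 18.5766 − 0.25·7.2 − 30 = 0 → P_y = 13.22 kip.
ΣF_x = 0: no horizontal applied forces, so P_x = 0.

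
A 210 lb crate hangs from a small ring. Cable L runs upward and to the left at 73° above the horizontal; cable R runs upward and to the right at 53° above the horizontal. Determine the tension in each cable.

T_L = 156.2 lb, T_R = 75.89 lb

ΣF_x = 0: −T_L·cos73° + T_R·cos53° = 0 → T_R = 0.485817·T_L.
ΣF_y = 0: T_L·sin73° + T_R·sin53° = 210.
Substitute: T_L·(0.956305 + 0.485817·0.798636) = 210 → T_L = 156.216 ≈ 156.2 lb.
Then T_R = 0.485817 × 156.216 = 75.89 lb.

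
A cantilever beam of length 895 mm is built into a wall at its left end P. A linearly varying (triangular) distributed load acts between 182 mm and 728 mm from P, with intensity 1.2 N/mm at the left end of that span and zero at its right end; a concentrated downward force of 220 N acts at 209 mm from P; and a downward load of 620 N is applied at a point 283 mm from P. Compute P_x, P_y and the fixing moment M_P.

Resultant of the triangular load: ½ × 1.2 × 546 = 327.6 N, acting at 364 mm from P (one-third of the span from the peak).
ΣF_x = 0: P_x = 0.
ΣF_y = 0: P_y − ½·1.2·546 − 220 − 620 = 0 → P_y = 1168 N.
ΣM about P: M_P − (½·1.2·546)·364 − 220·209 − 620·283 = 0 → M_P = 340700 N·mm.

P_x = 0, P_y = 1168 N, M_P = 340700 N·mm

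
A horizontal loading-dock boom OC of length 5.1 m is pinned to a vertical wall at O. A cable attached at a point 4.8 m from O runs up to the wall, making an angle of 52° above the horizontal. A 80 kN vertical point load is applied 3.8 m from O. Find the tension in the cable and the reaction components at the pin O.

T = 80.37 kN, O_x = 49.48 kN, O_y = 16.67 kN

ΣM about O: T·sin52°·4.8 − 80·3.8 = 0 → T = 304/(4.8·0.788011) = 80.3711 ≈ 80.37 kN.
ΣF_x = 0: O_x − T·cos52° = 0 → O_x = 80.3711 × 0.615661 = 49.48 kN.
ΣF_y = 0: O_y + T·sin52° − 80 = 0 → O_y = 80 − 80.3711 × 0.788011 = 16.67 kN.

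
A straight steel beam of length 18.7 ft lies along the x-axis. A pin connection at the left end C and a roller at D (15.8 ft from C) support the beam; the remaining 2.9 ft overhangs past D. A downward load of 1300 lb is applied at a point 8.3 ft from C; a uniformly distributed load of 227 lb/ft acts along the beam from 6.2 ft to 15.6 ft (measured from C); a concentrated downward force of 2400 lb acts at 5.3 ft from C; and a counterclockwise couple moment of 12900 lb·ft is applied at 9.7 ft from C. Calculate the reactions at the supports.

Resultant of the distributed load: 227 × 9.4 = 2133.8 lb at 10.9 ft from C.
Taking moments about C: D_y·15.8 − 1300·8.3 − (227·9.4)·10.9 − 2400·5.3 + 12900 = 0 → D_y = 33868.42/15.8 = 2143.57 ≈ 2144 lb.
ΣF_y = 0: C_y + 2143.57 − 1300 − 227·9.4 − 2400 = 0 → C_y = 3690 lb.
ΣF_x = 0: no horizontal applied forces, so C_x = 0.

C_x = 0, C_y = 3690 lb, D_y = 2144 lb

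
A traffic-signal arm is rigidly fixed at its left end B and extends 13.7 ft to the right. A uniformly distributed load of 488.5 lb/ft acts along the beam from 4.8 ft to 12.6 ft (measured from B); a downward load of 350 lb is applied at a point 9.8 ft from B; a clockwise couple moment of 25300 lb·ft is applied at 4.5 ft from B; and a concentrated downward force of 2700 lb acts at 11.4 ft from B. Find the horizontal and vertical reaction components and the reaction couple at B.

Resultant of the distributed load: 488.5 × 7.8 = 3810.3 lb at 8.7 ft from B.
ΣF_x = 0: B_x = 0.
ΣF_y = 0: B_y − 488.5·7.8 − 350 − 2700 = 0 → B_y = 6860 lb.
ΣM about B: M_B − (488.5·7.8)·8.7 − 350·9.8 − 25300 − 2700·11.4 = 0 → M_B = 92660 lb·ft.

B_x = 0, B_y = 6860 lb, M_B = 92660 lb·ft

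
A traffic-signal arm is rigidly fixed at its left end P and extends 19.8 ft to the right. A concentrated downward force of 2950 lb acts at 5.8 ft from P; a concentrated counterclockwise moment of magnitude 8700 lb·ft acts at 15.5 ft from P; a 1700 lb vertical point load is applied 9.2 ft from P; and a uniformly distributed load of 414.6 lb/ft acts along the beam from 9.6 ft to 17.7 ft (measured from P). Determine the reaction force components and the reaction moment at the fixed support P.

Resultant of the distributed load: 414.6 × 8.1 = 3358.26 lb at 13.65 ft from P.
ΣF_x = 0: P_x = 0.
ΣF_y = 0: P_y − 2950 − 1700 − 414.6·8.1 = 0 → P_y = 8008 lb.
ΣM about P: M_P − 2950·5.8 + 8700 − 1700·9.2 − (414.6·8.1)·13.65 = 0 → M_P = 69890 lb·ft.

P_x = 0, P_y = 8008 lb, M_P = 69890 lb·ft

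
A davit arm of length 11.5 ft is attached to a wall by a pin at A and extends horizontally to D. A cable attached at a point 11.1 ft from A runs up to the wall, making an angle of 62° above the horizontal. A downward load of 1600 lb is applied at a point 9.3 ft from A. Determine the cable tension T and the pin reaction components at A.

ΣM about A: T·sin62°·11.1 − 1600·9.3 = 0 → T = 14880/(11.1·0.882948) = 1518.26 ≈ 1518 lb.
ΣF_x = 0: A_x − T·cos62° = 0 → A_x = 1518.26 × 0.469472 = 712.8 lb.
ΣF_y = 0: A_y + T·sin62° − 1600 = 0 → A_y = 1600 − 1518.26 × 0.882948 = 259.5 lb.

T = 1518 lb, A_x = 712.8 lb, A_y = 259.5 lb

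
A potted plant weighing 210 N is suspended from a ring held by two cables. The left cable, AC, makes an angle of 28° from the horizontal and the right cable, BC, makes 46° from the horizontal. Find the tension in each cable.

ΣF_x = 0: −T_AC·cos28° + T_BC·cos46° = 0 → T_BC = 1.27105·T_AC.
ΣF_y = 0: T_AC·sin28° + T_BC·sin46° = 210.
Substitute: T_AC·(0.469472 + 1.27105·0.71934) = 210 → T_AC = 151.757 ≈ 151.8 N.
Then T_BC = 1.27105 × 151.757 = 192.9 N.

T_AC = 151.8 N, T_BC = 192.9 N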